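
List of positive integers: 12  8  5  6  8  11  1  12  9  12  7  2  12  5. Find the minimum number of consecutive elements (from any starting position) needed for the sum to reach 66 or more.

8

add 12: running sum 12 < 66
add 8: running sum 20 < 66
add 5: running sum 25 < 66
add 6: running sum 31 < 66
add 8: running sum 39 < 66
add 11: running sum 50 < 66
add 1: running sum 51 < 66
add 12: running sum 63 < 66
add 9: shortest ending here [12, 8, 5, 6, 8, 11, 1, 12, 9] sum 72, len 9
add 12: shortest ending here [8, 5, 6, 8, 11, 1, 12, 9, 12] sum 72, len 9
add 7: shortest ending here [6, 8, 11, 1, 12, 9, 12, 7] sum 66, len 8
add 2: shortest ending here [6, 8, 11, 1, 12, 9, 12, 7, 2] sum 68, len 9
add 12: shortest ending here [11, 1, 12, 9, 12, 7, 2, 12] sum 66, len 8
add 5: shortest ending here [11, 1, 12, 9, 12, 7, 2, 12, 5] sum 71, len 9
Shortest qualifying length: 8.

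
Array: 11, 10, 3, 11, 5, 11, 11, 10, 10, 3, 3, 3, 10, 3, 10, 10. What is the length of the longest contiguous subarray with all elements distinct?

[11] len 1
[11, 10] len 2
[11, 10, 3] len 3
[10, 3, 11] len 3
[10, 3, 11, 5] len 4
[5, 11] len 2
[11] len 1
[11, 10] len 2
[10] len 1
[10, 3] len 2
[3] len 1
[3] len 1
[3, 10] len 2
[10, 3] len 2
[3, 10] len 2
[10] len 1
Longest all-distinct length: 4.

4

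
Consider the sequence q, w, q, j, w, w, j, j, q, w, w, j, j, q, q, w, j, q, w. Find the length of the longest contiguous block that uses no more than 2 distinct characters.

5

[q] 1 distinct, len 1
[q, w] 2 distinct, len 2
[q, w, q] 2 distinct, len 3
[q, j] 2 distinct, len 2
[j, w] 2 distinct, len 2
[j, w, w] 2 distinct, len 3
[j, w, w, j] 2 distinct, len 4
[j, w, w, j, j] 2 distinct, len 5
[j, j, q] 2 distinct, len 3
[q, w] 2 distinct, len 2
[q, w, w] 2 distinct, len 3
[w, w, j] 2 distinct, len 3
[w, w, j, j] 2 distinct, len 4
[j, j, q] 2 distinct, len 3
[j, j, q, q] 2 distinct, len 4
[q, q, w] 2 distinct, len 3
[w, j] 2 distinct, len 2
[j, q] 2 distinct, len 2
[q, w] 2 distinct, len 2
Longest length with ≤2 distinct: 5.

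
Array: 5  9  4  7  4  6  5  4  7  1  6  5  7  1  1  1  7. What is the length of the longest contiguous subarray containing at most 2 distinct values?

5

add 5: window [5] (1 distinct), len 1
add 9: window [5, 9] (2 distinct), len 2
add 4: window [9, 4] (2 distinct), len 2
add 7: window [4, 7] (2 distinct), len 2
add 4: window [4, 7, 4] (2 distinct), len 3
add 6: window [4, 6] (2 distinct), len 2
add 5: window [6, 5] (2 distinct), len 2
add 4: window [5, 4] (2 distinct), len 2
add 7: window [4, 7] (2 distinct), len 2
add 1: window [7, 1] (2 distinct), len 2
add 6: window [1, 6] (2 distinct), len 2
add 5: window [6, 5] (2 distinct), len 2
add 7: window [5, 7] (2 distinct), len 2
add 1: window [7, 1] (2 distinct), len 2
add 1: window [7, 1, 1] (2 distinct), len 3
add 1: window [7, 1, 1, 1] (2 distinct), len 4
add 7: window [7, 1, 1, 1, 7] (2 distinct), len 5
Longest length with ≤2 distinct: 5.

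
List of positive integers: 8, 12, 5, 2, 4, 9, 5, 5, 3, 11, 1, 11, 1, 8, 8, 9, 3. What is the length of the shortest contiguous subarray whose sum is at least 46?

7

add 8: running sum 8 < 46
add 12: running sum 20 < 46
add 5: running sum 25 < 46
add 2: running sum 27 < 46
add 4: running sum 31 < 46
add 9: running sum 40 < 46
add 5: running sum 45 < 46
add 5: shortest ending here [8, 12, 5, 2, 4, 9, 5, 5] sum 50, len 8
add 3: shortest ending here [8, 12, 5, 2, 4, 9, 5, 5, 3] sum 53, len 9
add 11: shortest ending here [12, 5, 2, 4, 9, 5, 5, 3, 11] sum 56, len 9
add 1: shortest ending here [12, 5, 2, 4, 9, 5, 5, 3, 11, 1] sum 57, len 10
add 11: shortest ending here [4, 9, 5, 5, 3, 11, 1, 11] sum 49, len 8
add 1: shortest ending here [9, 5, 5, 3, 11, 1, 11, 1] sum 46, len 8
add 8: shortest ending here [9, 5, 5, 3, 11, 1, 11, 1, 8] sum 54, len 9
add 8: shortest ending here [5, 3, 11, 1, 11, 1, 8, 8] sum 48, len 8
add 9: shortest ending here [11, 1, 11, 1, 8, 8, 9] sum 49, len 7
add 3: shortest ending here [11, 1, 11, 1, 8, 8, 9, 3] sum 52, len 8
Shortest qualifying length: 7.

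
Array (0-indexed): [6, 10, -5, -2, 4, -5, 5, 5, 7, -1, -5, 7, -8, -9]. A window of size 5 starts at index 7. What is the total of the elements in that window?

13

Elements at indices 7..11: 5, 7, -1, -5, 7
sum(5, 7, -1, -5, 7) = 13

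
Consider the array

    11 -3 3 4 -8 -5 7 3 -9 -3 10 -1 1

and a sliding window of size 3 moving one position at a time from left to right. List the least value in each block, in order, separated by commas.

-3, -3, -8, -8, -8, -5, -9, -9, -9, -3, -1

[11, -3, 3] → min -3
[-3, 3, 4] → min -3
[3, 4, -8] → min -8
[4, -8, -5] → min -8
[-8, -5, 7] → min -8
[-5, 7, 3] → min -5
[7, 3, -9] → min -9
[3, -9, -3] → min -9
[-9, -3, 10] → min -9
[-3, 10, -1] → min -3
[10, -1, 1] → min -1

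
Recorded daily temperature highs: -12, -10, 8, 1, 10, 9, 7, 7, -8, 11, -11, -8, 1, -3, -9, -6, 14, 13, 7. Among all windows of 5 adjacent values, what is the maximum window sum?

-12 -10 8 1 10 → sum -3
-10 8 1 10 9 → sum 18
8 1 10 9 7 → sum 35
1 10 9 7 7 → sum 34
10 9 7 7 -8 → sum 25
9 7 7 -8 11 → sum 26
7 7 -8 11 -11 → sum 6
7 -8 11 -11 -8 → sum -9
-8 11 -11 -8 1 → sum -15
11 -11 -8 1 -3 → sum -10
-11 -8 1 -3 -9 → sum -30
-8 1 -3 -9 -6 → sum -25
1 -3 -9 -6 14 → sum -3
-3 -9 -6 14 13 → sum 9
-9 -6 14 13 7 → sum 19
Maximum of these is 35.

35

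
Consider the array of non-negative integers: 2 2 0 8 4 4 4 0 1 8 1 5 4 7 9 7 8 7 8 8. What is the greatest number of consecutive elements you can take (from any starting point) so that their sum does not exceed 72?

16

→ 2: sum 2, len 1
→ 2: sum 4, len 2
→ 0: sum 4, len 3
→ 8: sum 12, len 4
→ 4: sum 16, len 5
→ 4: sum 20, len 6
→ 4: sum 24, len 7
→ 0: sum 24, len 8
→ 1: sum 25, len 9
→ 8: sum 33, len 10
→ 1: sum 34, len 11
→ 5: sum 39, len 12
→ 4: sum 43, len 13
→ 7: sum 50, len 14
→ 9: sum 59, len 15
→ 7: sum 66, len 16
→ 8 (dropped 2): sum 72, len 16
→ 7 (dropped 2, 0, 8): sum 69, len 14
→ 8 (dropped 4, 4): sum 69, len 13
→ 8 (dropped 4, 0, 1): sum 72, len 11
Longest length seen: 16.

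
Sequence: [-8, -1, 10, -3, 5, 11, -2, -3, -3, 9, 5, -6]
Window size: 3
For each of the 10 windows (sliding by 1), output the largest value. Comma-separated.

[-8, -1, 10] → max 10
[-1, 10, -3] → max 10
[10, -3, 5] → max 10
[-3, 5, 11] → max 11
[5, 11, -2] → max 11
[11, -2, -3] → max 11
[-2, -3, -3] → max -2
[-3, -3, 9] → max 9
[-3, 9, 5] → max 9
[9, 5, -6] → max 9

10, 10, 10, 11, 11, 11, -2, 9, 9, 9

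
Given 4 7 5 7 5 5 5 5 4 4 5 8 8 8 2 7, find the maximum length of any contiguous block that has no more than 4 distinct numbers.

[4] 1 distinct, len 1
[4, 7] 2 distinct, len 2
[4, 7, 5] 3 distinct, len 3
[4, 7, 5, 7] 3 distinct, len 4
[4, 7, 5, 7, 5] 3 distinct, len 5
[4, 7, 5, 7, 5, 5] 3 distinct, len 6
[4, 7, 5, 7, 5, 5, 5] 3 distinct, len 7
[4, 7, 5, 7, 5, 5, 5, 5] 3 distinct, len 8
[4, 7, 5, 7, 5, 5, 5, 5, 4] 3 distinct, len 9
[4, 7, 5, 7, 5, 5, 5, 5, 4, 4] 3 distinct, len 10
[4, 7, 5, 7, 5, 5, 5, 5, 4, 4, 5] 3 distinct, len 11
[4, 7, 5, 7, 5, 5, 5, 5, 4, 4, 5, 8] 4 distinct, len 12
[4, 7, 5, 7, 5, 5, 5, 5, 4, 4, 5, 8, 8] 4 distinct, len 13
[4, 7, 5, 7, 5, 5, 5, 5, 4, 4, 5, 8, 8, 8] 4 distinct, len 14
[5, 5, 5, 5, 4, 4, 5, 8, 8, 8, 2] 4 distinct, len 11
[5, 8, 8, 8, 2, 7] 4 distinct, len 6
Longest length with ≤4 distinct: 14.

14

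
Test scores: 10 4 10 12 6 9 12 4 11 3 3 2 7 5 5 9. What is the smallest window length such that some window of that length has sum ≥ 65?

Extend right; whenever the sum reaches 65, record the length and shrink from the left:
add 10: running sum 10 < 65
add 4: running sum 14 < 65
add 10: running sum 24 < 65
add 12: running sum 36 < 65
add 6: running sum 42 < 65
add 9: running sum 51 < 65
add 12: running sum 63 < 65
end 7: [10, 4, 10, 12, 6, 9, 12, 4] sum 67, len 8
end 8: [4, 10, 12, 6, 9, 12, 4, 11] sum 68, len 8
end 9: [10, 12, 6, 9, 12, 4, 11, 3] sum 67, len 8
end 10: [10, 12, 6, 9, 12, 4, 11, 3, 3] sum 70, len 9
end 11: [10, 12, 6, 9, 12, 4, 11, 3, 3, 2] sum 72, len 10
end 12: [12, 6, 9, 12, 4, 11, 3, 3, 2, 7] sum 69, len 10
end 13: [12, 6, 9, 12, 4, 11, 3, 3, 2, 7, 5] sum 74, len 11
end 14: [6, 9, 12, 4, 11, 3, 3, 2, 7, 5, 5] sum 67, len 11
end 15: [9, 12, 4, 11, 3, 3, 2, 7, 5, 5, 9] sum 70, len 11
Shortest qualifying length: 8.

8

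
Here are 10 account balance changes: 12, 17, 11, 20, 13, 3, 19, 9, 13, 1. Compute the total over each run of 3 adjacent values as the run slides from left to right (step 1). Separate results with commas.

(12, 17, 11) → sum 40
(17, 11, 20) → sum 48
(11, 20, 13) → sum 44
(20, 13, 3) → sum 36
(13, 3, 19) → sum 35
(3, 19, 9) → sum 31
(19, 9, 13) → sum 41
(9, 13, 1) → sum 23

40, 48, 44, 36, 35, 31, 41, 23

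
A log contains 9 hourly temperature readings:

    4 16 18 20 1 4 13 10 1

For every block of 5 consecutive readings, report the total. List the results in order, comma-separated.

59, 59, 56, 48, 29

4 16 18 20 1 → sum 59
16 18 20 1 4 → sum 59
18 20 1 4 13 → sum 56
20 1 4 13 10 → sum 48
1 4 13 10 1 → sum 29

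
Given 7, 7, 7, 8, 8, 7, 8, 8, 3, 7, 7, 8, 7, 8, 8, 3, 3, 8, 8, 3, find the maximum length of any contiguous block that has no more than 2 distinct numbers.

add 7: window [7] (1 distinct), len 1
add 7: window [7, 7] (1 distinct), len 2
add 7: window [7, 7, 7] (1 distinct), len 3
add 8: window [7, 7, 7, 8] (2 distinct), len 4
add 8: window [7, 7, 7, 8, 8] (2 distinct), len 5
add 7: window [7, 7, 7, 8, 8, 7] (2 distinct), len 6
add 8: window [7, 7, 7, 8, 8, 7, 8] (2 distinct), len 7
add 8: window [7, 7, 7, 8, 8, 7, 8, 8] (2 distinct), len 8
add 3: window [8, 8, 3] (2 distinct), len 3
add 7: window [3, 7] (2 distinct), len 2
add 7: window [3, 7, 7] (2 distinct), len 3
add 8: window [7, 7, 8] (2 distinct), len 3
add 7: window [7, 7, 8, 7] (2 distinct), len 4
add 8: window [7, 7, 8, 7, 8] (2 distinct), len 5
add 8: window [7, 7, 8, 7, 8, 8] (2 distinct), len 6
add 3: window [8, 8, 3] (2 distinct), len 3
add 3: window [8, 8, 3, 3] (2 distinct), len 4
add 8: window [8, 8, 3, 3, 8] (2 distinct), len 5
add 8: window [8, 8, 3, 3, 8, 8] (2 distinct), len 6
add 3: window [8, 8, 3, 3, 8, 8, 3] (2 distinct), len 7
Longest length with ≤2 distinct: 8.

8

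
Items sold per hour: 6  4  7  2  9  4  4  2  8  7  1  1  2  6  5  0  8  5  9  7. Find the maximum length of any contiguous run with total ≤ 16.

[6] sum 6 len 1
[6, 4] sum 10 len 2
[4, 7] sum 11 len 2
[4, 7, 2] sum 13 len 3
[2, 9] sum 11 len 2
[2, 9, 4] sum 15 len 3
[4, 4] sum 8 len 2
[4, 4, 2] sum 10 len 3
[4, 2, 8] sum 14 len 3
[8, 7] sum 15 len 2
[8, 7, 1] sum 16 len 3
[7, 1, 1] sum 9 len 3
[7, 1, 1, 2] sum 11 len 4
[1, 1, 2, 6] sum 10 len 4
[1, 1, 2, 6, 5] sum 15 len 5
[1, 1, 2, 6, 5, 0] sum 15 len 6
[5, 0, 8] sum 13 len 3
[0, 8, 5] sum 13 len 3
[5, 9] sum 14 len 2
[9, 7] sum 16 len 2
Longest length seen: 6.

6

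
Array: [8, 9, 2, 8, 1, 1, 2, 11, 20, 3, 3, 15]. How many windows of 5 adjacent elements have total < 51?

(8, 9, 2, 8, 1) → sum 28  < 51 ✓
(9, 2, 8, 1, 1) → sum 21  < 51 ✓
(2, 8, 1, 1, 2) → sum 14  < 51 ✓
(8, 1, 1, 2, 11) → sum 23  < 51 ✓
(1, 1, 2, 11, 20) → sum 35  < 51 ✓
(1, 2, 11, 20, 3) → sum 37  < 51 ✓
(2, 11, 20, 3, 3) → sum 39  < 51 ✓
(11, 20, 3, 3, 15) → sum 52
7 windows satisfy the condition.

7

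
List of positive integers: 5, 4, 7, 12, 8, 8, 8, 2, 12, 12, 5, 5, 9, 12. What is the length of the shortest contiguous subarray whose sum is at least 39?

add 5: running sum 5 < 39
add 4: running sum 9 < 39
add 7: running sum 16 < 39
add 12: running sum 28 < 39
add 8: running sum 36 < 39
end 5: [4, 7, 12, 8, 8] sum 39, len 5
end 6: [7, 12, 8, 8, 8] sum 43, len 5
end 7: [7, 12, 8, 8, 8, 2] sum 45, len 6
end 8: [12, 8, 8, 8, 2, 12] sum 50, len 6
end 9: [8, 8, 2, 12, 12] sum 42, len 5
end 10: [8, 2, 12, 12, 5] sum 39, len 5
end 11: [8, 2, 12, 12, 5, 5] sum 44, len 6
end 12: [12, 12, 5, 5, 9] sum 43, len 5
end 13: [12, 5, 5, 9, 12] sum 43, len 5
Shortest qualifying length: 5.

5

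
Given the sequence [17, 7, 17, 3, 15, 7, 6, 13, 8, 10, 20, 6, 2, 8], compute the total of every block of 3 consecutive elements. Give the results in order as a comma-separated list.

Sliding a size-3 window across the 14 values:
(17, 7, 17) → sum 41
(7, 17, 3) → sum 27
(17, 3, 15) → sum 35
(3, 15, 7) → sum 25
(15, 7, 6) → sum 28
(7, 6, 13) → sum 26
(6, 13, 8) → sum 27
(13, 8, 10) → sum 31
(8, 10, 20) → sum 38
(10, 20, 6) → sum 36
(20, 6, 2) → sum 28
(6, 2, 8) → sum 16

41, 27, 35, 25, 28, 26, 27, 31, 38, 36, 28, 16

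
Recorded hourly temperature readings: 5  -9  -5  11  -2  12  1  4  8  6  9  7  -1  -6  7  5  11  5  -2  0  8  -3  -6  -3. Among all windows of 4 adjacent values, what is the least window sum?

-5

5 -9 -5 11 → sum 2
-9 -5 11 -2 → sum -5
-5 11 -2 12 → sum 16
11 -2 12 1 → sum 22
-2 12 1 4 → sum 15
12 1 4 8 → sum 25
1 4 8 6 → sum 19
4 8 6 9 → sum 27
8 6 9 7 → sum 30
6 9 7 -1 → sum 21
9 7 -1 -6 → sum 9
7 -1 -6 7 → sum 7
-1 -6 7 5 → sum 5
-6 7 5 11 → sum 17
7 5 11 5 → sum 28
5 11 5 -2 → sum 19
11 5 -2 0 → sum 14
5 -2 0 8 → sum 11
-2 0 8 -3 → sum 3
0 8 -3 -6 → sum -1
8 -3 -6 -3 → sum -4
Least of these is -5.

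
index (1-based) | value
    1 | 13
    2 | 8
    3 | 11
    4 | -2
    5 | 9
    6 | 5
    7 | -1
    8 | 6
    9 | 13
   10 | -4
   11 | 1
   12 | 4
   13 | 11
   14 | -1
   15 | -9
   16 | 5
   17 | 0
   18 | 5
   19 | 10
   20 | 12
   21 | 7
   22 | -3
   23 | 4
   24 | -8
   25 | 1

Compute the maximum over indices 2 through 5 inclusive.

11

Elements at indices 2..5: 8, 11, -2, 9
max(8, 11, -2, 9) = 11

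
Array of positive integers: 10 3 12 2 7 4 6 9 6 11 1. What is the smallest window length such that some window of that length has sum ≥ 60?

9

Extend right; whenever the sum reaches 60, record the length and shrink from the left:
add 10: running sum 10 < 60
add 3: running sum 13 < 60
add 12: running sum 25 < 60
add 2: running sum 27 < 60
add 7: running sum 34 < 60
add 4: running sum 38 < 60
add 6: running sum 44 < 60
add 9: running sum 53 < 60
add 6: running sum 59 < 60
add 11: shortest ending here [3, 12, 2, 7, 4, 6, 9, 6, 11] sum 60, len 9
add 1: shortest ending here [3, 12, 2, 7, 4, 6, 9, 6, 11, 1] sum 61, len 10
Shortest qualifying length: 9.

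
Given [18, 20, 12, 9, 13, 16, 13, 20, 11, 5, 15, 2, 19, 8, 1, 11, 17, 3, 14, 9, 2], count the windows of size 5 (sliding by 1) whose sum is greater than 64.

5

[18, 20, 12, 9, 13] → sum 72  > 64 ✓
[20, 12, 9, 13, 16] → sum 70  > 64 ✓
[12, 9, 13, 16, 13] → sum 63
[9, 13, 16, 13, 20] → sum 71  > 64 ✓
[13, 16, 13, 20, 11] → sum 73  > 64 ✓
[16, 13, 20, 11, 5] → sum 65  > 64 ✓
[13, 20, 11, 5, 15] → sum 64
[20, 11, 5, 15, 2] → sum 53
[11, 5, 15, 2, 19] → sum 52
[5, 15, 2, 19, 8] → sum 49
[15, 2, 19, 8, 1] → sum 45
[2, 19, 8, 1, 11] → sum 41
[19, 8, 1, 11, 17] → sum 56
[8, 1, 11, 17, 3] → sum 40
[1, 11, 17, 3, 14] → sum 46
[11, 17, 3, 14, 9] → sum 54
[17, 3, 14, 9, 2] → sum 45
5 windows satisfy the condition.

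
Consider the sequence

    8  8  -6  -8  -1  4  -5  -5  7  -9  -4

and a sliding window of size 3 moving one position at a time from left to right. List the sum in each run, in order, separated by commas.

[8, 8, -6] → sum 10
[8, -6, -8] → sum -6
[-6, -8, -1] → sum -15
[-8, -1, 4] → sum -5
[-1, 4, -5] → sum -2
[4, -5, -5] → sum -6
[-5, -5, 7] → sum -3
[-5, 7, -9] → sum -7
[7, -9, -4] → sum -6

10, -6, -15, -5, -2, -6, -3, -7, -6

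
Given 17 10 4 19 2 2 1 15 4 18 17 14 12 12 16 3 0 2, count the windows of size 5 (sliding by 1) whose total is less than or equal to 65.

11

[17, 10, 4, 19, 2] → sum 52  ≤ 65 ✓
[10, 4, 19, 2, 2] → sum 37  ≤ 65 ✓
[4, 19, 2, 2, 1] → sum 28  ≤ 65 ✓
[19, 2, 2, 1, 15] → sum 39  ≤ 65 ✓
[2, 2, 1, 15, 4] → sum 24  ≤ 65 ✓
[2, 1, 15, 4, 18] → sum 40  ≤ 65 ✓
[1, 15, 4, 18, 17] → sum 55  ≤ 65 ✓
[15, 4, 18, 17, 14] → sum 68
[4, 18, 17, 14, 12] → sum 65  ≤ 65 ✓
[18, 17, 14, 12, 12] → sum 73
[17, 14, 12, 12, 16] → sum 71
[14, 12, 12, 16, 3] → sum 57  ≤ 65 ✓
[12, 12, 16, 3, 0] → sum 43  ≤ 65 ✓
[12, 16, 3, 0, 2] → sum 33  ≤ 65 ✓
11 windows satisfy the condition.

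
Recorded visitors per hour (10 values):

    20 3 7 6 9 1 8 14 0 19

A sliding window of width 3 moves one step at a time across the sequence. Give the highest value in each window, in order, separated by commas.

20, 7, 9, 9, 9, 14, 14, 19

20 3 7 → max 20
3 7 6 → max 7
7 6 9 → max 9
6 9 1 → max 9
9 1 8 → max 9
1 8 14 → max 14
8 14 0 → max 14
14 0 19 → max 19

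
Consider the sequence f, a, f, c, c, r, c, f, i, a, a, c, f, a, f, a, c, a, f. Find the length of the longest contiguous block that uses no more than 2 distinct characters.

add f: window [f] (1 distinct), len 1
add a: window [f, a] (2 distinct), len 2
add f: window [f, a, f] (2 distinct), len 3
add c: window [f, c] (2 distinct), len 2
add c: window [f, c, c] (2 distinct), len 3
add r: window [c, c, r] (2 distinct), len 3
add c: window [c, c, r, c] (2 distinct), len 4
add f: window [c, f] (2 distinct), len 2
add i: window [f, i] (2 distinct), len 2
add a: window [i, a] (2 distinct), len 2
add a: window [i, a, a] (2 distinct), len 3
add c: window [a, a, c] (2 distinct), len 3
add f: window [c, f] (2 distinct), len 2
add a: window [f, a] (2 distinct), len 2
add f: window [f, a, f] (2 distinct), len 3
add a: window [f, a, f, a] (2 distinct), len 4
add c: window [a, c] (2 distinct), len 2
add a: window [a, c, a] (2 distinct), len 3
add f: window [a, f] (2 distinct), len 2
Longest length with ≤2 distinct: 4.

4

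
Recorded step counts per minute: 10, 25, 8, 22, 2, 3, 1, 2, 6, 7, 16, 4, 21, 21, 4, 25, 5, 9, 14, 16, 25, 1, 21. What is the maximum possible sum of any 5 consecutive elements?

77

(10, 25, 8, 22, 2) → sum 67
(25, 8, 22, 2, 3) → sum 60
(8, 22, 2, 3, 1) → sum 36
(22, 2, 3, 1, 2) → sum 30
(2, 3, 1, 2, 6) → sum 14
(3, 1, 2, 6, 7) → sum 19
(1, 2, 6, 7, 16) → sum 32
(2, 6, 7, 16, 4) → sum 35
(6, 7, 16, 4, 21) → sum 54
(7, 16, 4, 21, 21) → sum 69
(16, 4, 21, 21, 4) → sum 66
(4, 21, 21, 4, 25) → sum 75
(21, 21, 4, 25, 5) → sum 76
(21, 4, 25, 5, 9) → sum 64
(4, 25, 5, 9, 14) → sum 57
(25, 5, 9, 14, 16) → sum 69
(5, 9, 14, 16, 25) → sum 69
(9, 14, 16, 25, 1) → sum 65
(14, 16, 25, 1, 21) → sum 77
Maximum of these is 77.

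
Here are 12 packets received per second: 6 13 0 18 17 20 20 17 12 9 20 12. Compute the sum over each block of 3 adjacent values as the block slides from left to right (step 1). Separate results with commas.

19, 31, 35, 55, 57, 57, 49, 38, 41, 41

(6, 13, 0) → sum 19
(13, 0, 18) → sum 31
(0, 18, 17) → sum 35
(18, 17, 20) → sum 55
(17, 20, 20) → sum 57
(20, 20, 17) → sum 57
(20, 17, 12) → sum 49
(17, 12, 9) → sum 38
(12, 9, 20) → sum 41
(9, 20, 12) → sum 41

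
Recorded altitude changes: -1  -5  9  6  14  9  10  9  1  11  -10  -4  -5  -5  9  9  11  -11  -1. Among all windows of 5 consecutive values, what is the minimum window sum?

-15

Each size-5 window and its sum:
-1 -5 9 6 14 → sum 23
-5 9 6 14 9 → sum 33
9 6 14 9 10 → sum 48
6 14 9 10 9 → sum 48
14 9 10 9 1 → sum 43
9 10 9 1 11 → sum 40
10 9 1 11 -10 → sum 21
9 1 11 -10 -4 → sum 7
1 11 -10 -4 -5 → sum -7
11 -10 -4 -5 -5 → sum -13
-10 -4 -5 -5 9 → sum -15
-4 -5 -5 9 9 → sum 4
-5 -5 9 9 11 → sum 19
-5 9 9 11 -11 → sum 13
9 9 11 -11 -1 → sum 17
Minimum of these is -15.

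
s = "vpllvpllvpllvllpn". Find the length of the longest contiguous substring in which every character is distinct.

add v: [v] len 1
add p: [v, p] len 2
add l: [v, p, l] len 3
add l (repeat l, move left end past it): [l] len 1
add v: [l, v] len 2
add p: [l, v, p] len 3
add l (repeat l, move left end past it): [v, p, l] len 3
add l (repeat l, move left end past it): [l] len 1
add v: [l, v] len 2
add p: [l, v, p] len 3
add l (repeat l, move left end past it): [v, p, l] len 3
add l (repeat l, move left end past it): [l] len 1
add v: [l, v] len 2
add l (repeat l, move left end past it): [v, l] len 2
add l (repeat l, move left end past it): [l] len 1
add p: [l, p] len 2
add n: [l, p, n] len 3
Longest all-distinct length: 3.

3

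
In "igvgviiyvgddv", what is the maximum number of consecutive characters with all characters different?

5

[i] len 1
[i, g] len 2
[i, g, v] len 3
[v, g] len 2
[g, v] len 2
[g, v, i] len 3
[i] len 1
[i, y] len 2
[i, y, v] len 3
[i, y, v, g] len 4
[i, y, v, g, d] len 5
[d] len 1
[d, v] len 2
Longest all-distinct length: 5.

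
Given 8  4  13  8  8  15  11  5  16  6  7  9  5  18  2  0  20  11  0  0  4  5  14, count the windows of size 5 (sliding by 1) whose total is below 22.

(8, 4, 13, 8, 8) → sum 41
(4, 13, 8, 8, 15) → sum 48
(13, 8, 8, 15, 11) → sum 55
(8, 8, 15, 11, 5) → sum 47
(8, 15, 11, 5, 16) → sum 55
(15, 11, 5, 16, 6) → sum 53
(11, 5, 16, 6, 7) → sum 45
(5, 16, 6, 7, 9) → sum 43
(16, 6, 7, 9, 5) → sum 43
(6, 7, 9, 5, 18) → sum 45
(7, 9, 5, 18, 2) → sum 41
(9, 5, 18, 2, 0) → sum 34
(5, 18, 2, 0, 20) → sum 45
(18, 2, 0, 20, 11) → sum 51
(2, 0, 20, 11, 0) → sum 33
(0, 20, 11, 0, 0) → sum 31
(20, 11, 0, 0, 4) → sum 35
(11, 0, 0, 4, 5) → sum 20  < 22 ✓
(0, 0, 4, 5, 14) → sum 23
1 window satisfy the condition.

1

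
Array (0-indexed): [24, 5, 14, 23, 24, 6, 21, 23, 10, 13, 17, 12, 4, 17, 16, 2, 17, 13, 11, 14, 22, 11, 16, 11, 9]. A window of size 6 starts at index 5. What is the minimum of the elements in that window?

Elements at indices 5..10: 6, 21, 23, 10, 13, 17
min(6, 21, 23, 10, 13, 17) = 6

6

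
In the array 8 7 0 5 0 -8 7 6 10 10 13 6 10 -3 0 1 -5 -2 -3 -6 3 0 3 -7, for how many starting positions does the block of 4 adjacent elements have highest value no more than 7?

(8, 7, 0, 5) → max 8
(7, 0, 5, 0) → max 7  ≤ 7 ✓
(0, 5, 0, -8) → max 5  ≤ 7 ✓
(5, 0, -8, 7) → max 7  ≤ 7 ✓
(0, -8, 7, 6) → max 7  ≤ 7 ✓
(-8, 7, 6, 10) → max 10
(7, 6, 10, 10) → max 10
(6, 10, 10, 13) → max 13
(10, 10, 13, 6) → max 13
(10, 13, 6, 10) → max 13
(13, 6, 10, -3) → max 13
(6, 10, -3, 0) → max 10
(10, -3, 0, 1) → max 10
(-3, 0, 1, -5) → max 1  ≤ 7 ✓
(0, 1, -5, -2) → max 1  ≤ 7 ✓
(1, -5, -2, -3) → max 1  ≤ 7 ✓
(-5, -2, -3, -6) → max -2  ≤ 7 ✓
(-2, -3, -6, 3) → max 3  ≤ 7 ✓
(-3, -6, 3, 0) → max 3  ≤ 7 ✓
(-6, 3, 0, 3) → max 3  ≤ 7 ✓
(3, 0, 3, -7) → max 3  ≤ 7 ✓
12 windows satisfy the condition.

12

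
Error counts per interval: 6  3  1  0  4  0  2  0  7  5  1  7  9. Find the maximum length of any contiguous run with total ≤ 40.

[6] sum 6 len 1
[6, 3] sum 9 len 2
[6, 3, 1] sum 10 len 3
[6, 3, 1, 0] sum 10 len 4
[6, 3, 1, 0, 4] sum 14 len 5
[6, 3, 1, 0, 4, 0] sum 14 len 6
[6, 3, 1, 0, 4, 0, 2] sum 16 len 7
[6, 3, 1, 0, 4, 0, 2, 0] sum 16 len 8
[6, 3, 1, 0, 4, 0, 2, 0, 7] sum 23 len 9
[6, 3, 1, 0, 4, 0, 2, 0, 7, 5] sum 28 len 10
[6, 3, 1, 0, 4, 0, 2, 0, 7, 5, 1] sum 29 len 11
[6, 3, 1, 0, 4, 0, 2, 0, 7, 5, 1, 7] sum 36 len 12
[3, 1, 0, 4, 0, 2, 0, 7, 5, 1, 7, 9] sum 39 len 12
Longest length seen: 12.

12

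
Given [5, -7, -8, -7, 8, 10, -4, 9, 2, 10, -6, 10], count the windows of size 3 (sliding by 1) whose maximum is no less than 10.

6

(5, -7, -8) → max 5
(-7, -8, -7) → max -7
(-8, -7, 8) → max 8
(-7, 8, 10) → max 10  ≥ 10 ✓
(8, 10, -4) → max 10  ≥ 10 ✓
(10, -4, 9) → max 10  ≥ 10 ✓
(-4, 9, 2) → max 9
(9, 2, 10) → max 10  ≥ 10 ✓
(2, 10, -6) → max 10  ≥ 10 ✓
(10, -6, 10) → max 10  ≥ 10 ✓
6 windows satisfy the condition.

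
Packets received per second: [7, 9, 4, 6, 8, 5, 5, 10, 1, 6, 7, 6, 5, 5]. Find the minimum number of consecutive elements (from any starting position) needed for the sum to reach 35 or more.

add 7: running sum 7 < 35
add 9: running sum 16 < 35
add 4: running sum 20 < 35
add 6: running sum 26 < 35
add 8: running sum 34 < 35
add 5: shortest ending here [7, 9, 4, 6, 8, 5] sum 39, len 6
add 5: shortest ending here [9, 4, 6, 8, 5, 5] sum 37, len 6
add 10: shortest ending here [4, 6, 8, 5, 5, 10] sum 38, len 6
add 1: shortest ending here [6, 8, 5, 5, 10, 1] sum 35, len 6
add 6: shortest ending here [8, 5, 5, 10, 1, 6] sum 35, len 6
add 7: shortest ending here [8, 5, 5, 10, 1, 6, 7] sum 42, len 7
add 6: shortest ending here [5, 10, 1, 6, 7, 6] sum 35, len 6
add 5: shortest ending here [10, 1, 6, 7, 6, 5] sum 35, len 6
add 5: shortest ending here [10, 1, 6, 7, 6, 5, 5] sum 40, len 7
Shortest qualifying length: 6.

6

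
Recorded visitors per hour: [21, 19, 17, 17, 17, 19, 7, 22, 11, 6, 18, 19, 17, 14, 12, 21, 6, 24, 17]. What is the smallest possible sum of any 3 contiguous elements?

21 19 17 → sum 57
19 17 17 → sum 53
17 17 17 → sum 51
17 17 19 → sum 53
17 19 7 → sum 43
19 7 22 → sum 48
7 22 11 → sum 40
22 11 6 → sum 39
11 6 18 → sum 35
6 18 19 → sum 43
18 19 17 → sum 54
19 17 14 → sum 50
17 14 12 → sum 43
14 12 21 → sum 47
12 21 6 → sum 39
21 6 24 → sum 51
6 24 17 → sum 47
Smallest of these is 35.

35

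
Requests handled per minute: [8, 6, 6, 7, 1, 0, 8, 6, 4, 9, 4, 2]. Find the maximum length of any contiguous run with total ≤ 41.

9

add 8: [8] sum 8, len 1
add 6: [8, 6] sum 14, len 2
add 6: [8, 6, 6] sum 20, len 3
add 7: [8, 6, 6, 7] sum 27, len 4
add 1: [8, 6, 6, 7, 1] sum 28, len 5
add 0: [8, 6, 6, 7, 1, 0] sum 28, len 6
add 8: [8, 6, 6, 7, 1, 0, 8] sum 36, len 7
add 6: [6, 6, 7, 1, 0, 8, 6] sum 34, len 7
add 4: [6, 6, 7, 1, 0, 8, 6, 4] sum 38, len 8
add 9: [6, 7, 1, 0, 8, 6, 4, 9] sum 41, len 8
add 4: [7, 1, 0, 8, 6, 4, 9, 4] sum 39, len 8
add 2: [7, 1, 0, 8, 6, 4, 9, 4, 2] sum 41, len 9
Longest length seen: 9.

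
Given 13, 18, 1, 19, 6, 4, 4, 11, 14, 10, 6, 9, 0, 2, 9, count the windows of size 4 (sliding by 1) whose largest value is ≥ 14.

8

13 18 1 19 → max 19  ≥ 14 ✓
18 1 19 6 → max 19  ≥ 14 ✓
1 19 6 4 → max 19  ≥ 14 ✓
19 6 4 4 → max 19  ≥ 14 ✓
6 4 4 11 → max 11
4 4 11 14 → max 14  ≥ 14 ✓
4 11 14 10 → max 14  ≥ 14 ✓
11 14 10 6 → max 14  ≥ 14 ✓
14 10 6 9 → max 14  ≥ 14 ✓
10 6 9 0 → max 10
6 9 0 2 → max 9
9 0 2 9 → max 9
8 windows satisfy the condition.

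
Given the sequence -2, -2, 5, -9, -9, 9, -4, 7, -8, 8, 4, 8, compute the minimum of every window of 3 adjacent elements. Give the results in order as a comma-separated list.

[-2, -2, 5] → min -2
[-2, 5, -9] → min -9
[5, -9, -9] → min -9
[-9, -9, 9] → min -9
[-9, 9, -4] → min -9
[9, -4, 7] → min -4
[-4, 7, -8] → min -8
[7, -8, 8] → min -8
[-8, 8, 4] → min -8
[8, 4, 8] → min 4

-2, -9, -9, -9, -9, -4, -8, -8, -8, 4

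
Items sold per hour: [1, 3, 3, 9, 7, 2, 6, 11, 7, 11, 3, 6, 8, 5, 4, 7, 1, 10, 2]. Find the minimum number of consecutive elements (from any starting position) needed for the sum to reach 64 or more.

10

Extend right; whenever the sum reaches 64, record the length and shrink from the left:
add 1: running sum 1 < 64
add 3: running sum 4 < 64
add 3: running sum 7 < 64
add 9: running sum 16 < 64
add 7: running sum 23 < 64
add 2: running sum 25 < 64
add 6: running sum 31 < 64
add 11: running sum 42 < 64
add 7: running sum 49 < 64
add 11: running sum 60 < 64
add 3: running sum 63 < 64
end 11: [3, 9, 7, 2, 6, 11, 7, 11, 3, 6] sum 65, len 10
end 12: [9, 7, 2, 6, 11, 7, 11, 3, 6, 8] sum 70, len 10
end 13: [7, 2, 6, 11, 7, 11, 3, 6, 8, 5] sum 66, len 10
end 14: [7, 2, 6, 11, 7, 11, 3, 6, 8, 5, 4] sum 70, len 11
end 15: [6, 11, 7, 11, 3, 6, 8, 5, 4, 7] sum 68, len 10
end 16: [6, 11, 7, 11, 3, 6, 8, 5, 4, 7, 1] sum 69, len 11
end 17: [11, 7, 11, 3, 6, 8, 5, 4, 7, 1, 10] sum 73, len 11
end 18: [7, 11, 3, 6, 8, 5, 4, 7, 1, 10, 2] sum 64, len 11
Shortest qualifying length: 10.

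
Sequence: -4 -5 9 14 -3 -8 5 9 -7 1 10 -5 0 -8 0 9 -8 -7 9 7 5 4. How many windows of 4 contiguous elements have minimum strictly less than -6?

(-4, -5, 9, 14) → min -5
(-5, 9, 14, -3) → min -5
(9, 14, -3, -8) → min -8  < -6 ✓
(14, -3, -8, 5) → min -8  < -6 ✓
(-3, -8, 5, 9) → min -8  < -6 ✓
(-8, 5, 9, -7) → min -8  < -6 ✓
(5, 9, -7, 1) → min -7  < -6 ✓
(9, -7, 1, 10) → min -7  < -6 ✓
(-7, 1, 10, -5) → min -7  < -6 ✓
(1, 10, -5, 0) → min -5
(10, -5, 0, -8) → min -8  < -6 ✓
(-5, 0, -8, 0) → min -8  < -6 ✓
(0, -8, 0, 9) → min -8  < -6 ✓
(-8, 0, 9, -8) → min -8  < -6 ✓
(0, 9, -8, -7) → min -8  < -6 ✓
(9, -8, -7, 9) → min -8  < -6 ✓
(-8, -7, 9, 7) → min -8  < -6 ✓
(-7, 9, 7, 5) → min -7  < -6 ✓
(9, 7, 5, 4) → min 4
15 windows satisfy the condition.

15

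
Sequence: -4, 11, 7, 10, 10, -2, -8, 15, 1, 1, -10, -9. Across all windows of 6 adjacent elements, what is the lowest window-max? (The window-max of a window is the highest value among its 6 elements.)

11

(-4, 11, 7, 10, 10, -2) → max 11
(11, 7, 10, 10, -2, -8) → max 11
(7, 10, 10, -2, -8, 15) → max 15
(10, 10, -2, -8, 15, 1) → max 15
(10, -2, -8, 15, 1, 1) → max 15
(-2, -8, 15, 1, 1, -10) → max 15
(-8, 15, 1, 1, -10, -9) → max 15
Lowest of these is 11.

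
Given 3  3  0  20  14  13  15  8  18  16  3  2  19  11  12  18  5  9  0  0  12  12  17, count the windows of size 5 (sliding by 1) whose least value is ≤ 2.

13

[3, 3, 0, 20, 14] → min 0  ≤ 2 ✓
[3, 0, 20, 14, 13] → min 0  ≤ 2 ✓
[0, 20, 14, 13, 15] → min 0  ≤ 2 ✓
[20, 14, 13, 15, 8] → min 8
[14, 13, 15, 8, 18] → min 8
[13, 15, 8, 18, 16] → min 8
[15, 8, 18, 16, 3] → min 3
[8, 18, 16, 3, 2] → min 2  ≤ 2 ✓
[18, 16, 3, 2, 19] → min 2  ≤ 2 ✓
[16, 3, 2, 19, 11] → min 2  ≤ 2 ✓
[3, 2, 19, 11, 12] → min 2  ≤ 2 ✓
[2, 19, 11, 12, 18] → min 2  ≤ 2 ✓
[19, 11, 12, 18, 5] → min 5
[11, 12, 18, 5, 9] → min 5
[12, 18, 5, 9, 0] → min 0  ≤ 2 ✓
[18, 5, 9, 0, 0] → min 0  ≤ 2 ✓
[5, 9, 0, 0, 12] → min 0  ≤ 2 ✓
[9, 0, 0, 12, 12] → min 0  ≤ 2 ✓
[0, 0, 12, 12, 17] → min 0  ≤ 2 ✓
13 windows satisfy the condition.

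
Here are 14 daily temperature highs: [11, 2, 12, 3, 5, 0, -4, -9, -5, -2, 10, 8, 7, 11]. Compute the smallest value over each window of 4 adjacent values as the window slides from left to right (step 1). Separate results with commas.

2, 2, 0, -4, -9, -9, -9, -9, -5, -2, 7

[11, 2, 12, 3] → min 2
[2, 12, 3, 5] → min 2
[12, 3, 5, 0] → min 0
[3, 5, 0, -4] → min -4
[5, 0, -4, -9] → min -9
[0, -4, -9, -5] → min -9
[-4, -9, -5, -2] → min -9
[-9, -5, -2, 10] → min -9
[-5, -2, 10, 8] → min -5
[-2, 10, 8, 7] → min -2
[10, 8, 7, 11] → min 7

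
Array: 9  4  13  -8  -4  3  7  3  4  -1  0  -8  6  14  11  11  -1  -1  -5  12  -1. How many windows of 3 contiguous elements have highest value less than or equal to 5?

5

9 4 13 → max 13
4 13 -8 → max 13
13 -8 -4 → max 13
-8 -4 3 → max 3  ≤ 5 ✓
-4 3 7 → max 7
3 7 3 → max 7
7 3 4 → max 7
3 4 -1 → max 4  ≤ 5 ✓
4 -1 0 → max 4  ≤ 5 ✓
-1 0 -8 → max 0  ≤ 5 ✓
0 -8 6 → max 6
-8 6 14 → max 14
6 14 11 → max 14
14 11 11 → max 14
11 11 -1 → max 11
11 -1 -1 → max 11
-1 -1 -5 → max -1  ≤ 5 ✓
-1 -5 12 → max 12
-5 12 -1 → max 12
5 windows satisfy the condition.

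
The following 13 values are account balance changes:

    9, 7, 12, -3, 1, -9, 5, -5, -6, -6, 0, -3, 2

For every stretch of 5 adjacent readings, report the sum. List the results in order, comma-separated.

9 7 12 -3 1 → sum 26
7 12 -3 1 -9 → sum 8
12 -3 1 -9 5 → sum 6
-3 1 -9 5 -5 → sum -11
1 -9 5 -5 -6 → sum -14
-9 5 -5 -6 -6 → sum -21
5 -5 -6 -6 0 → sum -12
-5 -6 -6 0 -3 → sum -20
-6 -6 0 -3 2 → sum -13

26, 8, 6, -11, -14, -21, -12, -20, -13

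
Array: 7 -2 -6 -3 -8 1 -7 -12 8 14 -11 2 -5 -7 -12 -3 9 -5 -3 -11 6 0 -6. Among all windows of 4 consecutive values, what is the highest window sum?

13

Window sums for each of the 20 positions:
7 -2 -6 -3 → sum -4
-2 -6 -3 -8 → sum -19
-6 -3 -8 1 → sum -16
-3 -8 1 -7 → sum -17
-8 1 -7 -12 → sum -26
1 -7 -12 8 → sum -10
-7 -12 8 14 → sum 3
-12 8 14 -11 → sum -1
8 14 -11 2 → sum 13
14 -11 2 -5 → sum 0
-11 2 -5 -7 → sum -21
2 -5 -7 -12 → sum -22
-5 -7 -12 -3 → sum -27
-7 -12 -3 9 → sum -13
-12 -3 9 -5 → sum -11
-3 9 -5 -3 → sum -2
9 -5 -3 -11 → sum -10
-5 -3 -11 6 → sum -13
-3 -11 6 0 → sum -8
-11 6 0 -6 → sum -11
Highest of these is 13.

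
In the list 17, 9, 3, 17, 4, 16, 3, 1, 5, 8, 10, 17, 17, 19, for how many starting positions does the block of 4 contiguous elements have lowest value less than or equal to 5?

[17, 9, 3, 17] → min 3  ≤ 5 ✓
[9, 3, 17, 4] → min 3  ≤ 5 ✓
[3, 17, 4, 16] → min 3  ≤ 5 ✓
[17, 4, 16, 3] → min 3  ≤ 5 ✓
[4, 16, 3, 1] → min 1  ≤ 5 ✓
[16, 3, 1, 5] → min 1  ≤ 5 ✓
[3, 1, 5, 8] → min 1  ≤ 5 ✓
[1, 5, 8, 10] → min 1  ≤ 5 ✓
[5, 8, 10, 17] → min 5  ≤ 5 ✓
[8, 10, 17, 17] → min 8
[10, 17, 17, 19] → min 10
9 windows satisfy the condition.

9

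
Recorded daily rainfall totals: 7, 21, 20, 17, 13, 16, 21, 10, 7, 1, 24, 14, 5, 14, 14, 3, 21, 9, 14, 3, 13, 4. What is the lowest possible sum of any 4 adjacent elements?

(7, 21, 20, 17) → sum 65
(21, 20, 17, 13) → sum 71
(20, 17, 13, 16) → sum 66
(17, 13, 16, 21) → sum 67
(13, 16, 21, 10) → sum 60
(16, 21, 10, 7) → sum 54
(21, 10, 7, 1) → sum 39
(10, 7, 1, 24) → sum 42
(7, 1, 24, 14) → sum 46
(1, 24, 14, 5) → sum 44
(24, 14, 5, 14) → sum 57
(14, 5, 14, 14) → sum 47
(5, 14, 14, 3) → sum 36
(14, 14, 3, 21) → sum 52
(14, 3, 21, 9) → sum 47
(3, 21, 9, 14) → sum 47
(21, 9, 14, 3) → sum 47
(9, 14, 3, 13) → sum 39
(14, 3, 13, 4) → sum 34
Lowest of these is 34.

34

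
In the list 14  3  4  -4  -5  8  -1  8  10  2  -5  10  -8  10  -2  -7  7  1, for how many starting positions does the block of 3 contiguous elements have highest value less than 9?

7

[14, 3, 4] → max 14
[3, 4, -4] → max 4  < 9 ✓
[4, -4, -5] → max 4  < 9 ✓
[-4, -5, 8] → max 8  < 9 ✓
[-5, 8, -1] → max 8  < 9 ✓
[8, -1, 8] → max 8  < 9 ✓
[-1, 8, 10] → max 10
[8, 10, 2] → max 10
[10, 2, -5] → max 10
[2, -5, 10] → max 10
[-5, 10, -8] → max 10
[10, -8, 10] → max 10
[-8, 10, -2] → max 10
[10, -2, -7] → max 10
[-2, -7, 7] → max 7  < 9 ✓
[-7, 7, 1] → max 7  < 9 ✓
7 windows satisfy the condition.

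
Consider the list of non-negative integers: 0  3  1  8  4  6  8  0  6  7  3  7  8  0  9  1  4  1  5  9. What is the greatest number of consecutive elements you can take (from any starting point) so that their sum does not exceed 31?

8

add 0: [0] sum 0, len 1
add 3: [0, 3] sum 3, len 2
add 1: [0, 3, 1] sum 4, len 3
add 8: [0, 3, 1, 8] sum 12, len 4
add 4: [0, 3, 1, 8, 4] sum 16, len 5
add 6: [0, 3, 1, 8, 4, 6] sum 22, len 6
add 8: [0, 3, 1, 8, 4, 6, 8] sum 30, len 7
add 0: [0, 3, 1, 8, 4, 6, 8, 0] sum 30, len 8
add 6: [4, 6, 8, 0, 6] sum 24, len 5
add 7: [4, 6, 8, 0, 6, 7] sum 31, len 6
add 3: [6, 8, 0, 6, 7, 3] sum 30, len 6
add 7: [8, 0, 6, 7, 3, 7] sum 31, len 6
add 8: [0, 6, 7, 3, 7, 8] sum 31, len 6
add 0: [0, 6, 7, 3, 7, 8, 0] sum 31, len 7
add 9: [3, 7, 8, 0, 9] sum 27, len 5
add 1: [3, 7, 8, 0, 9, 1] sum 28, len 6
add 4: [7, 8, 0, 9, 1, 4] sum 29, len 6
add 1: [7, 8, 0, 9, 1, 4, 1] sum 30, len 7
add 5: [8, 0, 9, 1, 4, 1, 5] sum 28, len 7
add 9: [0, 9, 1, 4, 1, 5, 9] sum 29, len 7
Longest length seen: 8.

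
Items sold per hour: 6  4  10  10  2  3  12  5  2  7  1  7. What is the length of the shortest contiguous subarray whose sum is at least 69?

add 6: running sum 6 < 69
add 4: running sum 10 < 69
add 10: running sum 20 < 69
add 10: running sum 30 < 69
add 2: running sum 32 < 69
add 3: running sum 35 < 69
add 12: running sum 47 < 69
add 5: running sum 52 < 69
add 2: running sum 54 < 69
add 7: running sum 61 < 69
add 1: running sum 62 < 69
end 11: [6, 4, 10, 10, 2, 3, 12, 5, 2, 7, 1, 7] sum 69, len 12
Shortest qualifying length: 12.

12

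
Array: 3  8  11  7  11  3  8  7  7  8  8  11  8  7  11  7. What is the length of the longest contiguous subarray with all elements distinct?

add 3: [3] len 1
add 8: [3, 8] len 2
add 11: [3, 8, 11] len 3
add 7: [3, 8, 11, 7] len 4
add 11 (repeat 11, move left end past it): [7, 11] len 2
add 3: [7, 11, 3] len 3
add 8: [7, 11, 3, 8] len 4
add 7 (repeat 7, move left end past it): [11, 3, 8, 7] len 4
add 7 (repeat 7, move left end past it): [7] len 1
add 8: [7, 8] len 2
add 8 (repeat 8, move left end past it): [8] len 1
add 11: [8, 11] len 2
add 8 (repeat 8, move left end past it): [11, 8] len 2
add 7: [11, 8, 7] len 3
add 11 (repeat 11, move left end past it): [8, 7, 11] len 3
add 7 (repeat 7, move left end past it): [11, 7] len 2
Longest all-distinct length: 4.

4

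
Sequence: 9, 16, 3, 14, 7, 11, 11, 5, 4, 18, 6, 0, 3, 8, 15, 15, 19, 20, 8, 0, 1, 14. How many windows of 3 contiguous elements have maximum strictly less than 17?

13

[9, 16, 3] → max 16  < 17 ✓
[16, 3, 14] → max 16  < 17 ✓
[3, 14, 7] → max 14  < 17 ✓
[14, 7, 11] → max 14  < 17 ✓
[7, 11, 11] → max 11  < 17 ✓
[11, 11, 5] → max 11  < 17 ✓
[11, 5, 4] → max 11  < 17 ✓
[5, 4, 18] → max 18
[4, 18, 6] → max 18
[18, 6, 0] → max 18
[6, 0, 3] → max 6  < 17 ✓
[0, 3, 8] → max 8  < 17 ✓
[3, 8, 15] → max 15  < 17 ✓
[8, 15, 15] → max 15  < 17 ✓
[15, 15, 19] → max 19
[15, 19, 20] → max 20
[19, 20, 8] → max 20
[20, 8, 0] → max 20
[8, 0, 1] → max 8  < 17 ✓
[0, 1, 14] → max 14  < 17 ✓
13 windows satisfy the condition.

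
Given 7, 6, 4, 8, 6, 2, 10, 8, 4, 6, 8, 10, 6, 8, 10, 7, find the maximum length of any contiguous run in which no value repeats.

5

add 7: [7] len 1
add 6: [7, 6] len 2
add 4: [7, 6, 4] len 3
add 8: [7, 6, 4, 8] len 4
add 6 (repeat 6, move left end past it): [4, 8, 6] len 3
add 2: [4, 8, 6, 2] len 4
add 10: [4, 8, 6, 2, 10] len 5
add 8 (repeat 8, move left end past it): [6, 2, 10, 8] len 4
add 4: [6, 2, 10, 8, 4] len 5
add 6 (repeat 6, move left end past it): [2, 10, 8, 4, 6] len 5
add 8 (repeat 8, move left end past it): [4, 6, 8] len 3
add 10: [4, 6, 8, 10] len 4
add 6 (repeat 6, move left end past it): [8, 10, 6] len 3
add 8 (repeat 8, move left end past it): [10, 6, 8] len 3
add 10 (repeat 10, move left end past it): [6, 8, 10] len 3
add 7: [6, 8, 10, 7] len 4
Longest all-distinct length: 5.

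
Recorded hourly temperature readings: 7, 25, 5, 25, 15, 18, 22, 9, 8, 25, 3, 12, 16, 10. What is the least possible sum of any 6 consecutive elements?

73

Window sums for each of the 9 positions:
(7, 25, 5, 25, 15, 18) → sum 95
(25, 5, 25, 15, 18, 22) → sum 110
(5, 25, 15, 18, 22, 9) → sum 94
(25, 15, 18, 22, 9, 8) → sum 97
(15, 18, 22, 9, 8, 25) → sum 97
(18, 22, 9, 8, 25, 3) → sum 85
(22, 9, 8, 25, 3, 12) → sum 79
(9, 8, 25, 3, 12, 16) → sum 73
(8, 25, 3, 12, 16, 10) → sum 74
Least of these is 73.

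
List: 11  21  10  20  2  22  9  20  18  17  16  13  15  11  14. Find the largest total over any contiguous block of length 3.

55

(11, 21, 10) → sum 42
(21, 10, 20) → sum 51
(10, 20, 2) → sum 32
(20, 2, 22) → sum 44
(2, 22, 9) → sum 33
(22, 9, 20) → sum 51
(9, 20, 18) → sum 47
(20, 18, 17) → sum 55
(18, 17, 16) → sum 51
(17, 16, 13) → sum 46
(16, 13, 15) → sum 44
(13, 15, 11) → sum 39
(15, 11, 14) → sum 40
Largest of these is 55.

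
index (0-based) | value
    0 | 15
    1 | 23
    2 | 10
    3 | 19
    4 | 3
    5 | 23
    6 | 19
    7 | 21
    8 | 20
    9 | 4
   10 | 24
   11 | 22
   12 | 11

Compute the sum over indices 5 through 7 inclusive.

Elements at indices 5..7: 23, 19, 21
sum(23, 19, 21) = 63

63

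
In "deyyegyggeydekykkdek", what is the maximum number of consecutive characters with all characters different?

4

add d: [d] len 1
add e: [d, e] len 2
add y: [d, e, y] len 3
add y (repeat y, move left end past it): [y] len 1
add e: [y, e] len 2
add g: [y, e, g] len 3
add y (repeat y, move left end past it): [e, g, y] len 3
add g (repeat g, move left end past it): [y, g] len 2
add g (repeat g, move left end past it): [g] len 1
add e: [g, e] len 2
add y: [g, e, y] len 3
add d: [g, e, y, d] len 4
add e (repeat e, move left end past it): [y, d, e] len 3
add k: [y, d, e, k] len 4
add y (repeat y, move left end past it): [d, e, k, y] len 4
add k (repeat k, move left end past it): [y, k] len 2
add k (repeat k, move left end past it): [k] len 1
add d: [k, d] len 2
add e: [k, d, e] len 3
add k (repeat k, move left end past it): [d, e, k] len 3
Longest all-distinct length: 4.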